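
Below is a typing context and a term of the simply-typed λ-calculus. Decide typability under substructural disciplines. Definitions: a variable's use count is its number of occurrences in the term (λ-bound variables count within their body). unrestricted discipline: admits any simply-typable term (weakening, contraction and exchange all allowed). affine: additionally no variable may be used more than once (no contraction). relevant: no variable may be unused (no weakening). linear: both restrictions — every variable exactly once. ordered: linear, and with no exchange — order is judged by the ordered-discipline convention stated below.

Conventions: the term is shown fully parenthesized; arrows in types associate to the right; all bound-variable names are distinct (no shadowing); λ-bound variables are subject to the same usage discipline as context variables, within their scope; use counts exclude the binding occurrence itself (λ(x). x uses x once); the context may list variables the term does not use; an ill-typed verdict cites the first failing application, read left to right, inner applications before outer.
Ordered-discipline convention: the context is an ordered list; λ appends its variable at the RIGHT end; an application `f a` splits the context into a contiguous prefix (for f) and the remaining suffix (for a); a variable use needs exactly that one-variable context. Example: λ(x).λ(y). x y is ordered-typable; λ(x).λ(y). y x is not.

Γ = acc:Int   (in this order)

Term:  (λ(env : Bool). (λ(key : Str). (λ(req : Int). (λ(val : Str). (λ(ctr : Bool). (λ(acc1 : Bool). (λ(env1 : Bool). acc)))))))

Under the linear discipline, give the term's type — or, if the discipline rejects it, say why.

not well-typed under linear — env, key, req, val, ctr, acc1, env1 left unused
usage: acc ×1; env [bound] ×0; key [bound] ×0; req [bound] ×0; val [bound] ×0; ctr [bound] ×0; acc1 [bound] ×0; env1 [bound] ×0
uses in reading order: acc
typing: the term checks, with type Bool -> Str -> Int -> Str -> Bool -> Bool -> Bool -> Int
across the five disciplines: ordered ✗, linear ✗, affine ✓, relevant ✗, unrestricted ✓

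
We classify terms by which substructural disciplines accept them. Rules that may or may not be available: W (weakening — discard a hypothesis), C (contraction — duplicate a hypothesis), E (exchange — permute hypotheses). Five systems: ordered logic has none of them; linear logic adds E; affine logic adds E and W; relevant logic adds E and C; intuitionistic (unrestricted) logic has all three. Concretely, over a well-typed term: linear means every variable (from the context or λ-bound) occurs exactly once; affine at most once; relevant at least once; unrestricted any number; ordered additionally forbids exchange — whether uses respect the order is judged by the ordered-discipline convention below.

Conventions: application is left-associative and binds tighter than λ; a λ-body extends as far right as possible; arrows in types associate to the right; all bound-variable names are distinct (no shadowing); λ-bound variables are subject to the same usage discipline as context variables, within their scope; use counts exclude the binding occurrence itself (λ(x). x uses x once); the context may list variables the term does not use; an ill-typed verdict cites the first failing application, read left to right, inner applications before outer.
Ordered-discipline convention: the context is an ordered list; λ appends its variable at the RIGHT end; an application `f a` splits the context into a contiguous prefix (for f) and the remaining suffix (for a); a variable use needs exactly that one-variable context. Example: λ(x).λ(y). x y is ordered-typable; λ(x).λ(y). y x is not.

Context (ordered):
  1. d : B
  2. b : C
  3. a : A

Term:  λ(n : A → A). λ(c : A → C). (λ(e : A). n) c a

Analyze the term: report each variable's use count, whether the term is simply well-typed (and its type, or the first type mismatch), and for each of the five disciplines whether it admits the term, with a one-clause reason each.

variable uses: d=0, b=0, a=1, n [bound]=1, c [bound]=1, e [bound]=0
order of uses: n, c, a
typing: ill-typed: an application expects A but receives A → C
ordered: ✗, not simply typable
linear: ✗, fails simple typing
affine: ✗, a type mismatch blocks all five
relevant: ✗, the type mismatch rejects it
unrestricted: ✗, not simply typable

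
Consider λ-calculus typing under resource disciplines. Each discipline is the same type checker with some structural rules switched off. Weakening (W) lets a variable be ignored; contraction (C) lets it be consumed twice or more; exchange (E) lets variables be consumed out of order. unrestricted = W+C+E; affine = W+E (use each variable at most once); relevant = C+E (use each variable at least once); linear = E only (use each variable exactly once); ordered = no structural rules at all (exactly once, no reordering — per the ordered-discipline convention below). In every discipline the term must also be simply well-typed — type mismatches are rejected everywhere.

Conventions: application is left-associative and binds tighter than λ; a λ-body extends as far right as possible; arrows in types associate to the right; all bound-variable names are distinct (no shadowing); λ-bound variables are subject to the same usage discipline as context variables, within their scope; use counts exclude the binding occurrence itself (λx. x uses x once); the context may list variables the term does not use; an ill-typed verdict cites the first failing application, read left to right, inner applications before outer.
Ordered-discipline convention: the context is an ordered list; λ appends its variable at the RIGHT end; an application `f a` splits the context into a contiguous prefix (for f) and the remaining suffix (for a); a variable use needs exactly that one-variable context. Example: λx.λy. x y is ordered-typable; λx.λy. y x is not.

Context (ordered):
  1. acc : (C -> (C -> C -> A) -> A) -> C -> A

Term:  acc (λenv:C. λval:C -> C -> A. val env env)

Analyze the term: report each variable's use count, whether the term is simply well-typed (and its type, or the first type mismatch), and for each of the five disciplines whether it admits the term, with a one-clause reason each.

variable uses: acc ×1, env (bound) ×2, val (bound) ×1
left-to-right use order: acc, val, env, env
typing: well-typed — term : C -> A
ordered: ✗, env ×2 used more than once (contraction)
linear: ✗, env ×2 used more than once (contraction)
affine: ✗, env ×2 used more than once (contraction)
relevant: ✓, none of acc, env, val goes unused
unrestricted: ✓, type-checks (C -> A) and nothing is barred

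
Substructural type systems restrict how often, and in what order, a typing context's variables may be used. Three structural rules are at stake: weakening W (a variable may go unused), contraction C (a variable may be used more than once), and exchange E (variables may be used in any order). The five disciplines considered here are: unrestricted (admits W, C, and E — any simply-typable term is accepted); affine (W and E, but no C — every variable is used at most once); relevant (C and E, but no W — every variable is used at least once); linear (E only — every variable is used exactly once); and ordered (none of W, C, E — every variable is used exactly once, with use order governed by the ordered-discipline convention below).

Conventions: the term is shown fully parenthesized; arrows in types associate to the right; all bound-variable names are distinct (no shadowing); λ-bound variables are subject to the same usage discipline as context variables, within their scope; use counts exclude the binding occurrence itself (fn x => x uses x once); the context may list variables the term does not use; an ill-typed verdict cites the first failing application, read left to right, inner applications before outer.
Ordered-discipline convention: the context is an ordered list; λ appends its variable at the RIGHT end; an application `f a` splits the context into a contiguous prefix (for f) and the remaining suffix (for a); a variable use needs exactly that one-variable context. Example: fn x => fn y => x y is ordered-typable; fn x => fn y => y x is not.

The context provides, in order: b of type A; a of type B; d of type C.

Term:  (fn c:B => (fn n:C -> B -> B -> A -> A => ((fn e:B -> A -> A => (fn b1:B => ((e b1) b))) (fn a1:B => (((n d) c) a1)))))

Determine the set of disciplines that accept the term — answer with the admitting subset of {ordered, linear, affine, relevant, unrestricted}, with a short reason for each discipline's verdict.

accepted by: affine, unrestricted
use counts: b ×1, a ×0, d ×1, c [bound] ×1, n [bound] ×1, e [bound] ×1, b1 [bound] ×1, a1 [bound] ×1
order of uses: e, b1, b, n, d, c, a1
typing: well-typed — term : B -> (C -> B -> B -> A -> A) -> B -> A
ordered: ✗, a never used (weakening)
linear: ✗, a never used (weakening)
affine: ✓, b, a, d, c, n, e, b1, a1: no repeats, contraction unneeded
relevant: ✗, a never used (weakening)
unrestricted: ✓, well-typed at B -> (C -> B -> B -> A -> A) -> B -> A; no restrictions here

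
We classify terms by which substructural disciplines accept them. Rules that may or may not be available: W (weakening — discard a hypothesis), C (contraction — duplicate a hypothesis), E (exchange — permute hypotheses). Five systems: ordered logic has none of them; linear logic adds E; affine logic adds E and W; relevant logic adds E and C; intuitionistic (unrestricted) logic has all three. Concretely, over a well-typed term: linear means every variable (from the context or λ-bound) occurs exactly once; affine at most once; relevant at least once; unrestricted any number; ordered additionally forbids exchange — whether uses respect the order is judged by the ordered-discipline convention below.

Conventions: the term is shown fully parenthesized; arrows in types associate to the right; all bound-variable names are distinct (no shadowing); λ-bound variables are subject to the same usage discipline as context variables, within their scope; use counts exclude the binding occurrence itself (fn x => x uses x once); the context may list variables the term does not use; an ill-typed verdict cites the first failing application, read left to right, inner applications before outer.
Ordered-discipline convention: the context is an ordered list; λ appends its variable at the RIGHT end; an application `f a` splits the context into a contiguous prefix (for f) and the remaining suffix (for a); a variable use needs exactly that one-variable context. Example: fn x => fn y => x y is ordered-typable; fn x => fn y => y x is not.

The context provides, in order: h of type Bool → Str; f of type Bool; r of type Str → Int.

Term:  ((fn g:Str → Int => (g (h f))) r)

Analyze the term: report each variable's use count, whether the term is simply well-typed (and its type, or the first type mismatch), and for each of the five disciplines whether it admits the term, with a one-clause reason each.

usage: h=1, f=1, r=1, g (λ-bound)=1
order of uses: g, h, f, r
typing: well-typed at Int
ordered: ✗ — needs exchange: uses follow g, h, f, r
linear: ✓ — each of h, f, r, g used exactly once
affine: ✓ — no duplicate uses among h, f, r, g
relevant: ✓ — h, f, r, g: all used, weakening unneeded
unrestricted: ✓ — well-typed at Int; no restrictions here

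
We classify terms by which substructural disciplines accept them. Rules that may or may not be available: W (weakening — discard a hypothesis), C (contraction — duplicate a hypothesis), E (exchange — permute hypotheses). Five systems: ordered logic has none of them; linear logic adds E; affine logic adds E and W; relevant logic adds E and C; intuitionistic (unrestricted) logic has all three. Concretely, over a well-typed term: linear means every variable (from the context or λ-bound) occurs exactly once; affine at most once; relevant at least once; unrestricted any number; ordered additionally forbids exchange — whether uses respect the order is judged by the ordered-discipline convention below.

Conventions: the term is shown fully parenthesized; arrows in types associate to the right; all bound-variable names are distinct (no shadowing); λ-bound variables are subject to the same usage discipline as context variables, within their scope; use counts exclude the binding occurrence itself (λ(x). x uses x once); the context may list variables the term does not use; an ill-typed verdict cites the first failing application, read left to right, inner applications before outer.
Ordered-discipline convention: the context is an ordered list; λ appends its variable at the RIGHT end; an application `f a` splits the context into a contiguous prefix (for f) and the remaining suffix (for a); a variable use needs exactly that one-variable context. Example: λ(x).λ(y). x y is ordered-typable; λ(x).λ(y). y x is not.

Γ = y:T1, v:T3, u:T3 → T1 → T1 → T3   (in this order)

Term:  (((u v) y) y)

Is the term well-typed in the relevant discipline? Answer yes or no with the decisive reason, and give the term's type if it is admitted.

yes — every one of y, v, u appears; term : T3
variable uses: y: 2; v: 1; u: 1
use order (left to right): u, v, y, y
typing: the term checks, with type T3
per-discipline verdicts: ordered ✗ | linear ✗ | affine ✗ | relevant ✓ | unrestricted ✓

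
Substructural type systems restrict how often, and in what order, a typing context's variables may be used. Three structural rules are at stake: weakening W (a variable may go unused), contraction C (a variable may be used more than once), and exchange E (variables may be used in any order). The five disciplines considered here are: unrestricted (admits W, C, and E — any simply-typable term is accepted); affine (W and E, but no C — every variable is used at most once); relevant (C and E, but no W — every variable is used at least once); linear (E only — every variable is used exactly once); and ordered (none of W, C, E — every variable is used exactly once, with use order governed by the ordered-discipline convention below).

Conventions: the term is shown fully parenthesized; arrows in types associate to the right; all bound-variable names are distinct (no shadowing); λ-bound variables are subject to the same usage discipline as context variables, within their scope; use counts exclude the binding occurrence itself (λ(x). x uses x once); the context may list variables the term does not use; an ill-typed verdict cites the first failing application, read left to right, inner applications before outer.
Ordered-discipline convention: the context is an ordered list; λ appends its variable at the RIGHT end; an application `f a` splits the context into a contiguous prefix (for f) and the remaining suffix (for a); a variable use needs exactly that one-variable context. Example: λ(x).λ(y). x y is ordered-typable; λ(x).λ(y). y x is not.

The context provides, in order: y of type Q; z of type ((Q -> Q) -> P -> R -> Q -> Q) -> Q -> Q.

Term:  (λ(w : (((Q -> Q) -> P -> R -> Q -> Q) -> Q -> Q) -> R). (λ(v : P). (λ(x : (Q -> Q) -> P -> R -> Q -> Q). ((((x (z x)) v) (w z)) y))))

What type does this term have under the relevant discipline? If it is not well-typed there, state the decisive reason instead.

term : ((((Q -> Q) -> P -> R -> Q -> Q) -> Q -> Q) -> R) -> P -> ((Q -> Q) -> P -> R -> Q -> Q) -> Q
use counts: y: 1×; z: 2×; w (λ-bound): 1×; v (λ-bound): 1×; x (λ-bound): 2×
order of uses: x, z, x, v, w, z, y
typing: well-typed at ((((Q -> Q) -> P -> R -> Q -> Q) -> Q -> Q) -> R) -> P -> ((Q -> Q) -> P -> R -> Q -> Q) -> Q
all disciplines: ordered ✗; linear ✗; affine ✗; relevant ✓; unrestricted ✓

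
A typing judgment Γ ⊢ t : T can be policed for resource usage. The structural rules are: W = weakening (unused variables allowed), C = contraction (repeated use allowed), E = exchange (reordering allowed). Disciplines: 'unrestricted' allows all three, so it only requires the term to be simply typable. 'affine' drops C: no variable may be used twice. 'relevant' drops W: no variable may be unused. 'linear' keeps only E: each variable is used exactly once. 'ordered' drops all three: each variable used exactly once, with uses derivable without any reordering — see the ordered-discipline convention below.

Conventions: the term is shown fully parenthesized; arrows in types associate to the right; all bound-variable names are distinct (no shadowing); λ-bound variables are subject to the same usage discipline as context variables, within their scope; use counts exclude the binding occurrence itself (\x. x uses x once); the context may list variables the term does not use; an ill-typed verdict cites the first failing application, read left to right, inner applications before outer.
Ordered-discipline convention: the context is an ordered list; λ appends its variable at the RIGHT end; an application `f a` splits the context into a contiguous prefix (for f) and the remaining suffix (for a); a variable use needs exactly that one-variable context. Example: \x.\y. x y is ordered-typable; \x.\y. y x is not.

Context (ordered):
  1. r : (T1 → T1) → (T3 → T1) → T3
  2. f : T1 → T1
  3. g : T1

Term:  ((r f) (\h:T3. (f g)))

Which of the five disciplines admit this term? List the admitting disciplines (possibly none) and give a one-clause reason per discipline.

accepted by: unrestricted
use counts: r: 1×, f: 2×, g: 1×, h [bound]: 0×
use order (left to right): r, f, f, g
typing: well-typed — term : T3
ordered ✗ (f ×2 used more than once (contraction); unused: h — weakening required)
linear ✗ (f ×2 used more than once (contraction); unused: h — weakening required)
affine ✗ (f ×2 used more than once (contraction))
relevant ✗ (unused: h — weakening required)
unrestricted ✓ (type-checks (T3) and nothing is barred)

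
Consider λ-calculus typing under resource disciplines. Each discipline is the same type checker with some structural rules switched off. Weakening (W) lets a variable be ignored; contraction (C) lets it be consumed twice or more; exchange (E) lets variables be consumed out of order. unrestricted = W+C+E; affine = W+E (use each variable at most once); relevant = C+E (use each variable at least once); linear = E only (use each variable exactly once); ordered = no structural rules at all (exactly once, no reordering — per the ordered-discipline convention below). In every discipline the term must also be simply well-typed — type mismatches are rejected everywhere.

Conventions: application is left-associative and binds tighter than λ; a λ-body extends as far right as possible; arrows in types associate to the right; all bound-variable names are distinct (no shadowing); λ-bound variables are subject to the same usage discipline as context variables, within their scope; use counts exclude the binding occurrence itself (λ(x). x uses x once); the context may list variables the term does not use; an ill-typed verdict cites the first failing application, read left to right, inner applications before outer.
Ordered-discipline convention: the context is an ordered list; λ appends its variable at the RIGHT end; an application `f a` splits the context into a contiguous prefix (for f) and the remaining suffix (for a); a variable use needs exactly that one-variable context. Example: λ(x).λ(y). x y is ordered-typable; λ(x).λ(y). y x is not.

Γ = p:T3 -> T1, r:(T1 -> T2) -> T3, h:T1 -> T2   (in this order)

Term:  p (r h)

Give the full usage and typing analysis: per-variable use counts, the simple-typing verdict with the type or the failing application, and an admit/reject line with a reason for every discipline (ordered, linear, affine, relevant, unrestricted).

usage: p: 1×; r: 1×; h: 1×
uses in reading order: p, r, h
typing: well-typed at T1
ordered ✓ (p, r, h: once each, no exchange needed)
linear ✓ (each of p, r, h used exactly once)
affine ✓ (no duplicate uses among p, r, h)
relevant ✓ (p, r, h: all used, weakening unneeded)
unrestricted ✓ (well-typed at T1; no restrictions here)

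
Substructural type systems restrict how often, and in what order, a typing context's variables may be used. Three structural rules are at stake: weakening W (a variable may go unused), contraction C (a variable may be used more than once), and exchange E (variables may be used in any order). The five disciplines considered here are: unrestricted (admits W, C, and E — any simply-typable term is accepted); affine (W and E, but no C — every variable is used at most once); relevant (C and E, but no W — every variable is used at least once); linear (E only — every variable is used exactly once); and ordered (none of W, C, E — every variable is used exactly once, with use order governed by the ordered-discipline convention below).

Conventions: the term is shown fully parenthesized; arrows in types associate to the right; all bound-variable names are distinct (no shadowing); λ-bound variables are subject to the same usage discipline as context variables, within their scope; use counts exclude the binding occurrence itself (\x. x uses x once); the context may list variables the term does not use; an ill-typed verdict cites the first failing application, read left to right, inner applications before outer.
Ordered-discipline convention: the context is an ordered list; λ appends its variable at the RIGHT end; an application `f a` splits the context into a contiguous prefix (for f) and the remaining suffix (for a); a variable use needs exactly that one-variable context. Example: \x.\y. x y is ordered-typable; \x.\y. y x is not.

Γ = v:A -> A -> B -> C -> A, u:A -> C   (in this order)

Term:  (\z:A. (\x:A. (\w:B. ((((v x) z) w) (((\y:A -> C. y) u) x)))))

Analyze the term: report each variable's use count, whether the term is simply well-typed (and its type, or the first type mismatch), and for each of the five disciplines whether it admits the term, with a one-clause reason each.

usage: v: 1, u: 1, z (bound): 1, x (bound): 2, w (bound): 1, y (bound): 1
order of uses: v, x, z, w, y, u, x
typing: well-typed — term : A -> A -> B -> A
ordered: ✗, uses contraction: x ×2
linear: ✗, uses contraction: x ×2
affine: ✗, uses contraction: x ×2
relevant: ✓, none of v, u, z, x, w, y goes unused
unrestricted: ✓, well-typed at A -> A -> B -> A; no restrictions here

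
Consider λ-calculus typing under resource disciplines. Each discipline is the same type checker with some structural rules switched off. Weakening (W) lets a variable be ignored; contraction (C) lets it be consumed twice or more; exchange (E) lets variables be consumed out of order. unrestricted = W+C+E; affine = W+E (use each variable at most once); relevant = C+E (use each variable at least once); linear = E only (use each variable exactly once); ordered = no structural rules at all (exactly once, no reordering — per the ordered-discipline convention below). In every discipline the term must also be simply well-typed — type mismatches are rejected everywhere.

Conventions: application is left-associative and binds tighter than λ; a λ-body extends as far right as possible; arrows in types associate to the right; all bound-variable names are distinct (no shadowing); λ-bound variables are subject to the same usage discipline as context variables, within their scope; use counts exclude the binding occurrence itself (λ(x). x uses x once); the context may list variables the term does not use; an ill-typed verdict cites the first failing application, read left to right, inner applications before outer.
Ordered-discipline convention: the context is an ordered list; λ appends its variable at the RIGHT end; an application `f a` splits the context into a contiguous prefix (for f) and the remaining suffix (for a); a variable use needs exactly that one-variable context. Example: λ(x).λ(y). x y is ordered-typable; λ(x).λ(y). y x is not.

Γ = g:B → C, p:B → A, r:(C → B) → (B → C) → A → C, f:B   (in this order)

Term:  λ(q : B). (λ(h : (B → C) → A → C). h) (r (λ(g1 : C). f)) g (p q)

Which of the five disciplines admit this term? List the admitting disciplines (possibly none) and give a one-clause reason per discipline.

admitted in: affine, unrestricted
use counts: g ×1, p ×1, r ×1, f ×1, q (bound) ×1, h (bound) ×1, g1 (bound) ×0
uses in reading order: h, r, f, g, p, q
typing: the term checks, with type B → C
ordered: ✗, needs weakening: g1 unused
linear: ✗, needs weakening: g1 unused
affine: ✓, none of g, p, r, f, q, h, g1 used more than once
relevant: ✗, needs weakening: g1 unused
unrestricted: ✓, type-checks (B → C) and nothing is barred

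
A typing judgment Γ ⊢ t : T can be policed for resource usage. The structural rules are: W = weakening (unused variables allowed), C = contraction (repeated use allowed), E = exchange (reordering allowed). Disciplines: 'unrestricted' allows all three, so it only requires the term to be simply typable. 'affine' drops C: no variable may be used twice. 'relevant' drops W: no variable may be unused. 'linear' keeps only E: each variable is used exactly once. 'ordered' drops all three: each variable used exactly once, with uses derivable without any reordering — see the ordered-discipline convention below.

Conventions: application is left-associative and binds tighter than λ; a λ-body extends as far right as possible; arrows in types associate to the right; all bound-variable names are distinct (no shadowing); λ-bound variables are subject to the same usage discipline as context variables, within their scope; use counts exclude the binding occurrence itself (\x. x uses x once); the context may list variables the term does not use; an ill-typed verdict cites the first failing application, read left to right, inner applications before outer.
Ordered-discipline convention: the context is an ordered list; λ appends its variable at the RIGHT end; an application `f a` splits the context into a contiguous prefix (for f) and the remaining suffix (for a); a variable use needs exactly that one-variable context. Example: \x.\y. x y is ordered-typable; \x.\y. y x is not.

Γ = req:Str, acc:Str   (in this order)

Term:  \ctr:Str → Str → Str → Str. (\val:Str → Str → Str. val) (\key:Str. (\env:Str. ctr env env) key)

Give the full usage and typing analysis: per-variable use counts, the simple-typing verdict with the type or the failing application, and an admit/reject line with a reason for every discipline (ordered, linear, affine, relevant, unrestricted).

counts: req: 0, acc: 0, ctr (λ-bound): 1, val (λ-bound): 1, key (λ-bound): 1, env (λ-bound): 2
use order (left to right): val, ctr, env, env, key
typing: well-typed — term : (Str → Str → Str → Str) → Str → Str → Str
ordered ✗ (needs contraction — env ×2; req, acc never used (weakening))
linear ✗ (needs contraction — env ×2; req, acc never used (weakening))
affine ✗ (needs contraction — env ×2)
relevant ✗ (req, acc never used (weakening))
unrestricted ✓ (well-typed at (Str → Str → Str → Str) → Str → Str → Str; no restrictions here)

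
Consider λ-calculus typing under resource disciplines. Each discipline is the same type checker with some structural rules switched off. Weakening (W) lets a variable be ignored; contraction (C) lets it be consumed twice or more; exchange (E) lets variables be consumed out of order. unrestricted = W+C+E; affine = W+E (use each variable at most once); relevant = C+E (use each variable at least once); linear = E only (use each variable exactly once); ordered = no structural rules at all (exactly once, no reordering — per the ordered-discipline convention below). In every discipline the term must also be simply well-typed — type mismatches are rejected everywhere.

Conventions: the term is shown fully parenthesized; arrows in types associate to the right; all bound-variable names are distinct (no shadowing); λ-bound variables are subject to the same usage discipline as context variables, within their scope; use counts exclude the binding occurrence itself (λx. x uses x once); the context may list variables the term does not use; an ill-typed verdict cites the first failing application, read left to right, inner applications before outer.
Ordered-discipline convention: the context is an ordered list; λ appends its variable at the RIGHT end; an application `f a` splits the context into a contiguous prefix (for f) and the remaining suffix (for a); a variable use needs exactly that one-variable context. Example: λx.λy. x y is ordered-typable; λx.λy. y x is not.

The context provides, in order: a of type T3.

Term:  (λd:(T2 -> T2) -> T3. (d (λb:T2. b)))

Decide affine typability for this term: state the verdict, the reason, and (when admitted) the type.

yes — a, d, b: no repeats, contraction unneeded; term : ((T2 -> T2) -> T3) -> T3
variable uses: a ×0, d [bound] ×1, b [bound] ×1
uses in reading order: d, b
typing: well-typed at ((T2 -> T2) -> T3) -> T3
across the five disciplines: ordered ✗, linear ✗, affine ✓, relevant ✗, unrestricted ✓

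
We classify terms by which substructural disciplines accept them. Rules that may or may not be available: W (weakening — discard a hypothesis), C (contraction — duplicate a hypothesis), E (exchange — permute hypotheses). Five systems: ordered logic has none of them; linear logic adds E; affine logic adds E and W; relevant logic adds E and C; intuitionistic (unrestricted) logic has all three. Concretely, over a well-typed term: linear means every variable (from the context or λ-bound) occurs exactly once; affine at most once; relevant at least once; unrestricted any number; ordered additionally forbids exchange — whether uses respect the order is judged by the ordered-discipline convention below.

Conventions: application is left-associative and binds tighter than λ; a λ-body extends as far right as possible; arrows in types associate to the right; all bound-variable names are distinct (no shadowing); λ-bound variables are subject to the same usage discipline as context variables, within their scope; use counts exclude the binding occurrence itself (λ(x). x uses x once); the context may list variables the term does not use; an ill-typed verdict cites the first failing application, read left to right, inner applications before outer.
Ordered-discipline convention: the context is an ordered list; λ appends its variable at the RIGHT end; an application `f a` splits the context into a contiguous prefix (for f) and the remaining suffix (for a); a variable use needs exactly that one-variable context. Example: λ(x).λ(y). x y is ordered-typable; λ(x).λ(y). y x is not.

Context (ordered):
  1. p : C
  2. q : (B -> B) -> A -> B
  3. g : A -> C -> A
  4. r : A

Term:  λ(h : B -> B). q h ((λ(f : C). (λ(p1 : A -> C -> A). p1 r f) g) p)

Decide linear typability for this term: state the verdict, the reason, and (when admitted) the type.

yes — exactly-once usage across p, q, g, r, h, f, p1; term : (B -> B) -> B
counts: p: 1, q: 1, g: 1, r: 1, h (λ-bound): 1, f (λ-bound): 1, p1 (λ-bound): 1
uses in reading order: q, h, p1, r, f, g, p
typing: ✓ — (B -> B) -> B
across the five disciplines: ordered ✗; linear ✓; affine ✓; relevant ✓; unrestricted ✓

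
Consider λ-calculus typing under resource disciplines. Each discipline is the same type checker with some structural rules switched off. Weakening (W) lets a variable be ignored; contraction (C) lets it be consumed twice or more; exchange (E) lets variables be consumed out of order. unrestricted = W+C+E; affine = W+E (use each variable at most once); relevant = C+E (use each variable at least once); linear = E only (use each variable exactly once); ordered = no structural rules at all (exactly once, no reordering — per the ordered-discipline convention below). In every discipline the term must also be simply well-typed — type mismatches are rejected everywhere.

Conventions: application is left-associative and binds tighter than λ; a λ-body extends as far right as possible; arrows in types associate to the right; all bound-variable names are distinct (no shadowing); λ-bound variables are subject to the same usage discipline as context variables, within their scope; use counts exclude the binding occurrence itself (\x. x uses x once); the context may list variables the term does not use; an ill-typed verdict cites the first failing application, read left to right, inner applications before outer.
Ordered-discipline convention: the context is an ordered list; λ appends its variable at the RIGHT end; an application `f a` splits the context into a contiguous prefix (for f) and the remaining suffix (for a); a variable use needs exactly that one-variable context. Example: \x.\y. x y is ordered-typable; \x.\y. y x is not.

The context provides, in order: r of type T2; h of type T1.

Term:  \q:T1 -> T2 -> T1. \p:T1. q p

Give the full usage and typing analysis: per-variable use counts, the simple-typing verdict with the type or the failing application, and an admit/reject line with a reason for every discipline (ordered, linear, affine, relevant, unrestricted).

variable uses: r: 0×, h: 0×, q (bound): 1×, p (bound): 1×
left-to-right use order: q, p
typing: well-typed — term : (T1 -> T2 -> T1) -> T1 -> T2 -> T1
ordered: ✗ — unused: r, h — weakening required
linear: ✗ — unused: r, h — weakening required
affine: ✓ — no duplicate uses among r, h, q, p
relevant: ✗ — unused: r, h — weakening required
unrestricted: ✓ — simply typable at (T1 -> T2 -> T1) -> T1 -> T2 -> T1; W, C, E all held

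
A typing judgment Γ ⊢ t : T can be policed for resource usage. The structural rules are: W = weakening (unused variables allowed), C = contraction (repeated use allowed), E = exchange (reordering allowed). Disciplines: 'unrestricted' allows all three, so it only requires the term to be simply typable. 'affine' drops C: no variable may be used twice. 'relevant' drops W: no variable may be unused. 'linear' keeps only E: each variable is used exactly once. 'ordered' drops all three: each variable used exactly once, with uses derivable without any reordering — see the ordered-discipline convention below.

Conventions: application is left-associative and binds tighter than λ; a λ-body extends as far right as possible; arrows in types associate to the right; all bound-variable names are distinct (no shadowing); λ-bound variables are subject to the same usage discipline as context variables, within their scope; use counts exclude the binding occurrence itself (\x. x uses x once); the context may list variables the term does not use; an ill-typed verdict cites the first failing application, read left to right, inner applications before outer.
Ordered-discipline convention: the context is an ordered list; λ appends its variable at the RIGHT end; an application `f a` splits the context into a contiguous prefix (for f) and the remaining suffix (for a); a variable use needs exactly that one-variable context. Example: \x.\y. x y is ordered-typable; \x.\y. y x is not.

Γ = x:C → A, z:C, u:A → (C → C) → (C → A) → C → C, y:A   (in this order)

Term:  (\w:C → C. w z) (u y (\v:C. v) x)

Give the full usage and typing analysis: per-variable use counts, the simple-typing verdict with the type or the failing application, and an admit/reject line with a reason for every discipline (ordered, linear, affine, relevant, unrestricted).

usage: x ×1; z ×1; u ×1; y ×1; w (λ-bound) ×1; v (λ-bound) ×1
order of uses: w, z, u, y, v, x
typing: well-typed at C
ordered ✗ (needs exchange: uses follow w, z, u, y, v, x)
linear ✓ (exactly-once usage across x, z, u, y, w, v)
affine ✓ (none of x, z, u, y, w, v used more than once)
relevant ✓ (x, z, u, y, w, v: all used, weakening unneeded)
unrestricted ✓ (type-checks (C) and nothing is barred)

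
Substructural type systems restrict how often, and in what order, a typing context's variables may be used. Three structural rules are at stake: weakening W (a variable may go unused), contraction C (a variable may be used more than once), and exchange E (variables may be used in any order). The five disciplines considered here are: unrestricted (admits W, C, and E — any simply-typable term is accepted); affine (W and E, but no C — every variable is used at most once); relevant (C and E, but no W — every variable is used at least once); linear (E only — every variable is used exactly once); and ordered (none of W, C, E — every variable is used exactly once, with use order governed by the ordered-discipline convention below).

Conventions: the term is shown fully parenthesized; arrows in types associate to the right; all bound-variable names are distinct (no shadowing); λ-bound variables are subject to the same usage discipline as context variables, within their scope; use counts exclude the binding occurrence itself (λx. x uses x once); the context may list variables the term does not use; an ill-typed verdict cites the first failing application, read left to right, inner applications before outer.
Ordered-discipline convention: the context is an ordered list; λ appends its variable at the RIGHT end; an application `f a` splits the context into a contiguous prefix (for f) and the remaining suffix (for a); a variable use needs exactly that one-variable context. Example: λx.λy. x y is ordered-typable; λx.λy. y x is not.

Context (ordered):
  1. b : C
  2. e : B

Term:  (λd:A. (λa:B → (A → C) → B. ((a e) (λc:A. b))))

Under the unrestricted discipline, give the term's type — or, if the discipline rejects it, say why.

term : A → (B → (A → C) → B) → B
use counts: b=1; e=1; d (λ-bound)=0; a (λ-bound)=1; c (λ-bound)=0
uses in reading order: a, e, b
typing: well-typed at A → (B → (A → C) → B) → B
across the five disciplines: ordered ✗; linear ✗; affine ✓; relevant ✗; unrestricted ✓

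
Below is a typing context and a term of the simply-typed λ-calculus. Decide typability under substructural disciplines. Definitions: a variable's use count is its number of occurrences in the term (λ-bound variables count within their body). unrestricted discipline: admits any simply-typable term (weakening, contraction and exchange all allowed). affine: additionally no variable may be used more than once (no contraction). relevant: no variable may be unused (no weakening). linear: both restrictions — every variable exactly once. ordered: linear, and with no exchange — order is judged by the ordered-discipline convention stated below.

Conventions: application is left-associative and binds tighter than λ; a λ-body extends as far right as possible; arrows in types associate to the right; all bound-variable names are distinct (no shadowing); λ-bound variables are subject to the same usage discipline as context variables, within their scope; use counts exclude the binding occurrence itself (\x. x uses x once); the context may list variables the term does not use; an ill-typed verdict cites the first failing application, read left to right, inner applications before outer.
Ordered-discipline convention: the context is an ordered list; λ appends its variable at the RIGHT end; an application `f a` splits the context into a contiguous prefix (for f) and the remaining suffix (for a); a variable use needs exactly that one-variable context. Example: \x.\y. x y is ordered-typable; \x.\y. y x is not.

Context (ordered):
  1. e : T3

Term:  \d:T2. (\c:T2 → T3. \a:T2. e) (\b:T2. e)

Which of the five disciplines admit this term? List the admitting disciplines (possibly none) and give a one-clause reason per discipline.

accepted by: unrestricted
use counts: e: 2×; d (bound): 0×; c (bound): 0×; a (bound): 0×; b (bound): 0×
order of uses: e, e
typing: the term checks, with type T2 → T2 → T3
ordered ✗ (repeated use of e ×2; unused: d, c, a, b — weakening required)
linear ✗ (repeated use of e ×2; unused: d, c, a, b — weakening required)
affine ✗ (repeated use of e ×2)
relevant ✗ (unused: d, c, a, b — weakening required)
unrestricted ✓ (well-typed at T2 → T2 → T3; no restrictions here)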